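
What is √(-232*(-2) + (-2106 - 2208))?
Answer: 5*I*√154 ≈ 62.048*I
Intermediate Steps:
√(-232*(-2) + (-2106 - 2208)) = √(464 - 4314) = √(-3850) = 5*I*√154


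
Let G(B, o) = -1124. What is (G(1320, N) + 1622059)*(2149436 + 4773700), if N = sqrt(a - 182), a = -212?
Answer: 11221953452160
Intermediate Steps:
N = I*sqrt(394) (N = sqrt(-212 - 182) = sqrt(-394) = I*sqrt(394) ≈ 19.849*I)
(G(1320, N) + 1622059)*(2149436 + 4773700) = (-1124 + 1622059)*(2149436 + 4773700) = 1620935*6923136 = 11221953452160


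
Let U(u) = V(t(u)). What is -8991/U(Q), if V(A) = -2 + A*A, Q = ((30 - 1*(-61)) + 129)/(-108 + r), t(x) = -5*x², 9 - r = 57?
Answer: -20800148031/224138743 ≈ -92.800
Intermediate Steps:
r = -48 (r = 9 - 1*57 = 9 - 57 = -48)
Q = -55/39 (Q = ((30 - 1*(-61)) + 129)/(-108 - 48) = ((30 + 61) + 129)/(-156) = (91 + 129)*(-1/156) = 220*(-1/156) = -55/39 ≈ -1.4103)
V(A) = -2 + A²
U(u) = -2 + 25*u⁴ (U(u) = -2 + (-5*u²)² = -2 + 25*u⁴)
-8991/U(Q) = -8991/(-2 + 25*(-55/39)⁴) = -8991/(-2 + 25*(9150625/2313441)) = -8991/(-2 + 228765625/2313441) = -8991/224138743/2313441 = -8991*2313441/224138743 = -20800148031/224138743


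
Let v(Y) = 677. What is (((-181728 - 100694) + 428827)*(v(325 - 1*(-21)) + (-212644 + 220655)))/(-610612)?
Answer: -317991660/152653 ≈ -2083.1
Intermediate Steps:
(((-181728 - 100694) + 428827)*(v(325 - 1*(-21)) + (-212644 + 220655)))/(-610612) = (((-181728 - 100694) + 428827)*(677 + (-212644 + 220655)))/(-610612) = ((-282422 + 428827)*(677 + 8011))*(-1/610612) = (146405*8688)*(-1/610612) = 1271966640*(-1/610612) = -317991660/152653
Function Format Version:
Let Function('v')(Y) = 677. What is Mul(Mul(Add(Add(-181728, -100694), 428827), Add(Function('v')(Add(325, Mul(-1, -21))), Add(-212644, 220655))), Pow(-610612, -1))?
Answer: Rational(-317991660, 152653) ≈ -2083.1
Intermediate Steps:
Mul(Mul(Add(Add(-181728, -100694), 428827), Add(Function('v')(Add(325, Mul(-1, -21))), Add(-212644, 220655))), Pow(-610612, -1)) = Mul(Mul(Add(Add(-181728, -100694), 428827), Add(677, Add(-212644, 220655))), Pow(-610612, -1)) = Mul(Mul(Add(-282422, 428827), Add(677, 8011)), Rational(-1, 610612)) = Mul(Mul(146405, 8688), Rational(-1, 610612)) = Mul(1271966640, Rational(-1, 610612)) = Rational(-317991660, 152653)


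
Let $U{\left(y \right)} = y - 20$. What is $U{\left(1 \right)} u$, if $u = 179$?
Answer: $-3401$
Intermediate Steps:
$U{\left(y \right)} = -20 + y$
$U{\left(1 \right)} u = \left(-20 + 1\right) 179 = \left(-19\right) 179 = -3401$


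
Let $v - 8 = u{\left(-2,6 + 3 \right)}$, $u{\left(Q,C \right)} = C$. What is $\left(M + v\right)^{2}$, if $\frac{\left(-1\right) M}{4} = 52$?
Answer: $36481$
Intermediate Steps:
$M = -208$ ($M = \left(-4\right) 52 = -208$)
$v = 17$ ($v = 8 + \left(6 + 3\right) = 8 + 9 = 17$)
$\left(M + v\right)^{2} = \left(-208 + 17\right)^{2} = \left(-191\right)^{2} = 36481$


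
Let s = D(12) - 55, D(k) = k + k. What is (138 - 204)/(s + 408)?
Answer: -66/377 ≈ -0.17507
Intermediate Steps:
D(k) = 2*k
s = -31 (s = 2*12 - 55 = 24 - 55 = -31)
(138 - 204)/(s + 408) = (138 - 204)/(-31 + 408) = -66/377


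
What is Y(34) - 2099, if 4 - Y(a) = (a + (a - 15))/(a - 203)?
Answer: -354002/169 ≈ -2094.7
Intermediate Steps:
Y(a) = 4 - (-15 + 2*a)/(-203 + a) (Y(a) = 4 - (a + (a - 15))/(a - 203) = 4 - (a + (-15 + a))/(-203 + a) = 4 - (-15 + 2*a)/(-203 + a))
Y(34) - 2099 = (-797 + 2*34)/(-203 + 34) - 2099 = (-797 + 68)/(-169) - 2099 = -1/169*(-729) - 2099 = 729/169 - 2099 = -354002/169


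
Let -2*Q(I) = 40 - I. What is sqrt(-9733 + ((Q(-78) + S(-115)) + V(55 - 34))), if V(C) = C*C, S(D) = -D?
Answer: 2*I*sqrt(2309) ≈ 96.104*I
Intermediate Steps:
Q(I) = -20 + I/2 (Q(I) = -(40 - I)/2 = -20 + I/2)
V(C) = C**2
sqrt(-9733 + ((Q(-78) + S(-115)) + V(55 - 34))) = sqrt(-9733 + (((-20 + (1/2)*(-78)) - 1*(-115)) + (55 - 34)**2)) = sqrt(-9733 + (((-20 - 39) + 115) + 21**2)) = sqrt(-9733 + ((-59 + 115) + 441)) = sqrt(-9733 + (56 + 441)) = sqrt(-9733 + 497) = sqrt(-9236) = 2*I*sqrt(2309)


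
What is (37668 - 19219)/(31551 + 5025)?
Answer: 18449/36576 ≈ 0.50440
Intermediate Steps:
(37668 - 19219)/(31551 + 5025) = 18449/36576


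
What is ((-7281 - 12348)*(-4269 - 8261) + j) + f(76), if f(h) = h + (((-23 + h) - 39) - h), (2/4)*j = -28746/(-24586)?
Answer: 3023480392258/12293 ≈ 2.4595e+8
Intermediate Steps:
j = 28746/12293 (j = 2*(-28746/(-24586)) = 2*(-28746*(-1/24586)) = 2*(14373/12293) = 28746/12293 ≈ 2.3384)
f(h) = -62 + h (f(h) = h + ((-62 + h) - h) = h - 62 = -62 + h)
((-7281 - 12348)*(-4269 - 8261) + j) + f(76) = ((-7281 - 12348)*(-4269 - 8261) + 28746/12293) + (-62 + 76) = (-19629*(-12530) + 28746/12293) + 14 = (245951370 + 28746/12293) + 14 = 3023480220156/12293 + 14 = 3023480392258/12293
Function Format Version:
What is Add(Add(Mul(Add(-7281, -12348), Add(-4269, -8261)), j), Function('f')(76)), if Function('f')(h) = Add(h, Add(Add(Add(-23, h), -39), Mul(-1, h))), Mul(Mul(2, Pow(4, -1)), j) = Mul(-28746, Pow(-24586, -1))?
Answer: Rational(3023480392258, 12293) ≈ 2.4595e+8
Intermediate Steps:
j = Rational(28746, 12293) (j = Mul(2, Mul(-28746, Pow(-24586, -1))) = Mul(2, Mul(-28746, Rational(-1, 24586))) = Mul(2, Rational(14373, 12293)) = Rational(28746, 12293) ≈ 2.3384)
Function('f')(h) = Add(-62, h) (Function('f')(h) = Add(h, Add(Add(-62, h), Mul(-1, h))) = Add(h, -62) = Add(-62, h))
Add(Add(Mul(Add(-7281, -12348), Add(-4269, -8261)), j), Function('f')(76)) = Add(Add(Mul(Add(-7281, -12348), Add(-4269, -8261)), Rational(28746, 12293)), Add(-62, 76)) = Add(Add(Mul(-19629, -12530), Rational(28746, 12293)), 14) = Add(Add(245951370, Rational(28746, 12293)), 14) = Add(Rational(3023480220156, 12293), 14) = Rational(3023480392258, 12293)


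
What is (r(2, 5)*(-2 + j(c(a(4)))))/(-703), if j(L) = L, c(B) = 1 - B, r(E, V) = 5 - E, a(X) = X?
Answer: 15/703 ≈ 0.021337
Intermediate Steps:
(r(2, 5)*(-2 + j(c(a(4)))))/(-703) = ((5 - 1*2)*(-2 + (1 - 1*4)))/(-703) = ((5 - 2)*(-2 + (1 - 4)))*(-1/703) = (3*(-2 - 3))*(-1/703) = (3*(-5))*(-1/703) = -15*(-1/703) = 15/703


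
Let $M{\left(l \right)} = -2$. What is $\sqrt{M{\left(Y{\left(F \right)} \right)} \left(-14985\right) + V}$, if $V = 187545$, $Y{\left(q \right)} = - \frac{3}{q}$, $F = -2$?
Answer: $\sqrt{217515} \approx 466.38$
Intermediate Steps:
$\sqrt{M{\left(Y{\left(F \right)} \right)} \left(-14985\right) + V} = \sqrt{\left(-2\right) \left(-14985\right) + 187545} = \sqrt{29970 + 187545} = \sqrt{217515}$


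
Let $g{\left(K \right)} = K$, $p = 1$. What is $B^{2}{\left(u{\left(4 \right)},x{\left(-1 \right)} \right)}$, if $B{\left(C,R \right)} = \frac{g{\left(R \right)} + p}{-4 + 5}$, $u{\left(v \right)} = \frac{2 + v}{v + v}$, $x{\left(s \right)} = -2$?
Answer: $1$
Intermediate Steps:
$u{\left(v \right)} = \frac{2 + v}{2 v}$
$B{\left(C,R \right)} = 1 + R$ ($B{\left(C,R \right)} = \frac{R + 1}{-4 + 5} = \frac{1 + R}{1} = \left(1 + R\right) 1 = 1 + R$)
$B^{2}{\left(u{\left(4 \right)},x{\left(-1 \right)} \right)} = \left(1 - 2\right)^{2} = \left(-1\right)^{2} = 1$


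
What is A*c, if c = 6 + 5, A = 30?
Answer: 330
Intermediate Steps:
c = 11
A*c = 30*11 = 330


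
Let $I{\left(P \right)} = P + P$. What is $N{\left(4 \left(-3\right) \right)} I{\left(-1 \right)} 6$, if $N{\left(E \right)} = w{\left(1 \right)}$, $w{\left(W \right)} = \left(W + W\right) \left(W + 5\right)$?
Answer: $-144$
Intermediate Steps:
$I{\left(P \right)} = 2 P$
$w{\left(W \right)} = 2 W \left(5 + W\right)$
$N{\left(E \right)} = 12$ ($N{\left(E \right)} = 2 \cdot 1 \left(5 + 1\right) = 2 \cdot 1 \cdot 6 = 12$)
$N{\left(4 \left(-3\right) \right)} I{\left(-1 \right)} 6 = 12 \cdot 2 \left(-1\right) 6 = 12 \left(-2\right) 6 = \left(-24\right) 6 = -144$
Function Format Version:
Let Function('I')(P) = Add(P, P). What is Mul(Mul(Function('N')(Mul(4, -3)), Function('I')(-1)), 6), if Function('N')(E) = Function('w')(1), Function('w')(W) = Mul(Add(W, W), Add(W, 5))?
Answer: -144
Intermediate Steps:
Function('I')(P) = Mul(2, P)
Function('w')(W) = Mul(2, W, Add(5, W)) (Function('w')(W) = Mul(Mul(2, W), Add(5, W)) = Mul(2, W, Add(5, W)))
Function('N')(E) = 12 (Function('N')(E) = Mul(2, 1, Add(5, 1)) = Mul(2, 1, 6) = 12)
Mul(Mul(Function('N')(Mul(4, -3)), Function('I')(-1)), 6) = Mul(Mul(12, Mul(2, -1)), 6) = Mul(Mul(12, -2), 6) = Mul(-24, 6) = -144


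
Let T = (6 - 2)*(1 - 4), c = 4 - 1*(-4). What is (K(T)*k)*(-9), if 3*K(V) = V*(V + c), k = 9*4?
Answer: -5184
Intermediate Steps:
c = 8 (c = 4 + 4 = 8)
k = 36
T = -12 (T = 4*(-3) = -12)
K(V) = V*(8 + V)/3 (K(V) = (V*(V + 8))/3 = (V*(8 + V))/3 = V*(8 + V)/3)
(K(T)*k)*(-9) = (((⅓)*(-12)*(8 - 12))*36)*(-9) = (((⅓)*(-12)*(-4))*36)*(-9) = (16*36)*(-9) = 576*(-9) = -5184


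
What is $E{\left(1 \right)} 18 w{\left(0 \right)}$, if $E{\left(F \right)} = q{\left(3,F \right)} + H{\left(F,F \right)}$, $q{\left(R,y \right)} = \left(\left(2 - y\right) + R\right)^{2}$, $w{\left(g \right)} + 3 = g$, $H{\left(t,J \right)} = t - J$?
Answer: $-864$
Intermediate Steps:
$w{\left(g \right)} = -3 + g$
$q{\left(R,y \right)} = \left(2 + R - y\right)^{2}$
$E{\left(F \right)} = \left(5 - F\right)^{2}$ ($E{\left(F \right)} = \left(2 + 3 - F\right)^{2} + \left(F - F\right) = \left(5 - F\right)^{2} + 0 = \left(5 - F\right)^{2}$)
$E{\left(1 \right)} 18 w{\left(0 \right)} = \left(5 - 1\right)^{2} \cdot 18 \left(-3 + 0\right) = \left(5 - 1\right)^{2} \cdot 18 \left(-3\right) = 4^{2} \cdot 18 \left(-3\right) = 16 \cdot 18 \left(-3\right) = 288 \left(-3\right) = -864$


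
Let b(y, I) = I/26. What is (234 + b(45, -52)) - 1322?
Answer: -1090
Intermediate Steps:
b(y, I) = I/26 (b(y, I) = I*(1/26) = I/26)
(234 + b(45, -52)) - 1322 = (234 + (1/26)*(-52)) - 1322 = (234 - 2) - 1322 = 232 - 1322 = -1090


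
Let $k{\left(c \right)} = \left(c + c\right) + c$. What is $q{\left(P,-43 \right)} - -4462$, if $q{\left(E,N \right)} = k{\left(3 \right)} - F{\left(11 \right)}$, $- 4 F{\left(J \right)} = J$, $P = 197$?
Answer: $\frac{17895}{4} \approx 4473.8$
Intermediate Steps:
$F{\left(J \right)} = - \frac{J}{4}$
$k{\left(c \right)} = 3 c$ ($k{\left(c \right)} = 2 c + c = 3 c$)
$q{\left(E,N \right)} = \frac{47}{4}$ ($q{\left(E,N \right)} = 3 \cdot 3 - \left(- \frac{1}{4}\right) 11 = 9 - - \frac{11}{4} = 9 + \frac{11}{4} = \frac{47}{4}$)
$q{\left(P,-43 \right)} - -4462 = \frac{47}{4} - -4462 = \frac{47}{4} + 4462 = \frac{17895}{4}$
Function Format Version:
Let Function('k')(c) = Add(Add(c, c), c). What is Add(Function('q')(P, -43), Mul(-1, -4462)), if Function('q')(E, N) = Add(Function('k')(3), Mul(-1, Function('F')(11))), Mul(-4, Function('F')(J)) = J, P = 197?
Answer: Rational(17895, 4) ≈ 4473.8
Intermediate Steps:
Function('F')(J) = Mul(Rational(-1, 4), J)
Function('k')(c) = Mul(3, c) (Function('k')(c) = Add(Mul(2, c), c) = Mul(3, c))
Function('q')(E, N) = Rational(47, 4) (Function('q')(E, N) = Add(Mul(3, 3), Mul(-1, Mul(Rational(-1, 4), 11))) = Add(9, Mul(-1, Rational(-11, 4))) = Add(9, Rational(11, 4)) = Rational(47, 4))
Add(Function('q')(P, -43), Mul(-1, -4462)) = Add(Rational(47, 4), Mul(-1, -4462)) = Add(Rational(47, 4), 4462) = Rational(17895, 4)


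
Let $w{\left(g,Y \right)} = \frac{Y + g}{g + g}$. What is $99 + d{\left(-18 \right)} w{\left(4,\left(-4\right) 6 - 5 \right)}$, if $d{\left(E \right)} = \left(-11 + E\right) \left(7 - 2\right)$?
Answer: $\frac{4417}{8} \approx 552.13$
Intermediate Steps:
$d{\left(E \right)} = -55 + 5 E$ ($d{\left(E \right)} = \left(-11 + E\right) 5 = -55 + 5 E$)
$w{\left(g,Y \right)} = \frac{Y + g}{2 g}$
$99 + d{\left(-18 \right)} w{\left(4,\left(-4\right) 6 - 5 \right)} = 99 + \left(-55 + 5 \left(-18\right)\right) \frac{\left(\left(-4\right) 6 - 5\right) + 4}{2 \cdot 4} = 99 + \left(-55 - 90\right) \frac{1}{2} \cdot \frac{1}{4} \left(\left(-24 - 5\right) + 4\right) = 99 - 145 \cdot \frac{1}{2} \cdot \frac{1}{4} \left(-29 + 4\right) = 99 - 145 \cdot \frac{1}{2} \cdot \frac{1}{4} \left(-25\right) = 99 - - \frac{3625}{8} = 99 + \frac{3625}{8} = \frac{4417}{8}$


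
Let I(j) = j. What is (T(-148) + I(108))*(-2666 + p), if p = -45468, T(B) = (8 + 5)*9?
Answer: -10830150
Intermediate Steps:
T(B) = 117 (T(B) = 13*9 = 117)
(T(-148) + I(108))*(-2666 + p) = (117 + 108)*(-2666 - 45468) = 225*(-48134) = -10830150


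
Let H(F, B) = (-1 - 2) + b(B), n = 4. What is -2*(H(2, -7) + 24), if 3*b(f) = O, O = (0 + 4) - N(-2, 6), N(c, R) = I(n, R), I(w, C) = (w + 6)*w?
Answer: -18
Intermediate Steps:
I(w, C) = w*(6 + w) (I(w, C) = (6 + w)*w = w*(6 + w))
N(c, R) = 40 (N(c, R) = 4*(6 + 4) = 4*10 = 40)
O = -36 (O = (0 + 4) - 1*40 = 4 - 40 = -36)
b(f) = -12 (b(f) = (⅓)*(-36) = -12)
H(F, B) = -15 (H(F, B) = (-1 - 2) - 12 = -3 - 12 = -15)
-2*(H(2, -7) + 24) = -2*(-15 + 24) = -2*9 = -18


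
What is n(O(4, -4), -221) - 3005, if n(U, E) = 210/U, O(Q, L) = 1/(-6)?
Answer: -4265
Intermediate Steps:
O(Q, L) = -⅙
n(O(4, -4), -221) - 3005 = 210/(-⅙) - 3005 = 210*(-6) - 3005 = -1260 - 3005 = -4265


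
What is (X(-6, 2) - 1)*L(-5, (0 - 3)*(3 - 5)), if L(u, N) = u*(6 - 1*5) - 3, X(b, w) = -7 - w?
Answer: 80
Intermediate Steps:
L(u, N) = -3 + u (L(u, N) = u*(6 - 5) - 3 = u*1 - 3 = u - 3 = -3 + u)
(X(-6, 2) - 1)*L(-5, (0 - 3)*(3 - 5)) = ((-7 - 1*2) - 1)*(-3 - 5) = ((-7 - 2) - 1)*(-8) = (-9 - 1)*(-8) = -10*(-8) = 80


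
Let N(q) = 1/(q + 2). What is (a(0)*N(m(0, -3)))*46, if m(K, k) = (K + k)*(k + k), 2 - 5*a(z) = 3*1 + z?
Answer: -23/50 ≈ -0.46000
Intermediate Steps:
a(z) = -⅕ - z/5 (a(z) = ⅖ - (3*1 + z)/5 = ⅖ - (3 + z)/5 = ⅖ + (-⅗ - z/5) = -⅕ - z/5)
m(K, k) = 2*k*(K + k) (m(K, k) = (K + k)*(2*k) = 2*k*(K + k))
N(q) = 1/(2 + q)
(a(0)*N(m(0, -3)))*46 = ((-⅕ - ⅕*0)/(2 + 2*(-3)*(0 - 3)))*46 = ((-⅕ + 0)/(2 + 2*(-3)*(-3)))*46 = -1/(5*(2 + 18))*46 = -⅕/20*46 = -⅕*1/20*46 = -1/100*46 = -23/50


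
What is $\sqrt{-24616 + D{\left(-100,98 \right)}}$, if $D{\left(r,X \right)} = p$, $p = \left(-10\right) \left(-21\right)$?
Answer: $i \sqrt{24406} \approx 156.22 i$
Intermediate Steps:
$p = 210$
$D{\left(r,X \right)} = 210$
$\sqrt{-24616 + D{\left(-100,98 \right)}} = \sqrt{-24616 + 210} = \sqrt{-24406} = i \sqrt{24406}$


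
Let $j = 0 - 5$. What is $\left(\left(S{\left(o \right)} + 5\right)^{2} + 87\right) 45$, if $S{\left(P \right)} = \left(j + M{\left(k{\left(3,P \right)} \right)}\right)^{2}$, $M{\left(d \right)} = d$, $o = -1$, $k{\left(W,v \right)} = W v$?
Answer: $218160$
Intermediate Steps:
$j = -5$ ($j = 0 - 5 = -5$)
$S{\left(P \right)} = \left(-5 + 3 P\right)^{2}$
$\left(\left(S{\left(o \right)} + 5\right)^{2} + 87\right) 45 = \left(\left(\left(-5 + 3 \left(-1\right)\right)^{2} + 5\right)^{2} + 87\right) 45 = \left(\left(\left(-5 - 3\right)^{2} + 5\right)^{2} + 87\right) 45 = \left(\left(\left(-8\right)^{2} + 5\right)^{2} + 87\right) 45 = \left(\left(64 + 5\right)^{2} + 87\right) 45 = \left(69^{2} + 87\right) 45 = \left(4761 + 87\right) 45 = 4848 \cdot 45 = 218160$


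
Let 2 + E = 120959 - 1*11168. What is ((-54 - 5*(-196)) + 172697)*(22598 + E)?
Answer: 22985428101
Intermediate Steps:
E = 109789 (E = -2 + (120959 - 1*11168) = -2 + (120959 - 11168) = -2 + 109791 = 109789)
((-54 - 5*(-196)) + 172697)*(22598 + E) = ((-54 - 5*(-196)) + 172697)*(22598 + 109789) = ((-54 + 980) + 172697)*132387 = (926 + 172697)*132387 = 173623*132387 = 22985428101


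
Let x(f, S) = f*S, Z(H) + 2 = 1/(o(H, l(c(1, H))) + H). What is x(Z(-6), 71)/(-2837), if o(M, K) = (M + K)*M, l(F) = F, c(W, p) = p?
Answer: 9301/187242 ≈ 0.049674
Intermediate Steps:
o(M, K) = M*(K + M) (o(M, K) = (K + M)*M = M*(K + M))
Z(H) = -2 + 1/(H + 2*H²) (Z(H) = -2 + 1/(H*(H + H) + H) = -2 + 1/(H*(2*H) + H) = -2 + 1/(2*H² + H) = -2 + 1/(H + 2*H²))
x(f, S) = S*f
x(Z(-6), 71)/(-2837) = (71*((1 - 4*(-6)² - 2*(-6))/((-6)*(1 + 2*(-6)))))/(-2837) = (71*(-(1 - 4*36 + 12)/(6*(1 - 12))))*(-1/2837) = (71*(-⅙*(1 - 144 + 12)/(-11)))*(-1/2837) = (71*(-⅙*(-1/11)*(-131)))*(-1/2837) = (71*(-131/66))*(-1/2837) = -9301/66*(-1/2837) = 9301/187242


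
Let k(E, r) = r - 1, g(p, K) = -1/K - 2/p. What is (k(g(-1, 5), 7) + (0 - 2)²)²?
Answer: 100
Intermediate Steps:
k(E, r) = -1 + r
(k(g(-1, 5), 7) + (0 - 2)²)² = ((-1 + 7) + (0 - 2)²)² = (6 + (-2)²)² = (6 + 4)² = 10² = 100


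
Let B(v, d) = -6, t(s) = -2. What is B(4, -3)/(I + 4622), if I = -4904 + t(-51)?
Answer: 3/142 ≈ 0.021127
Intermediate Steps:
I = -4906 (I = -4904 - 2 = -4906)
B(4, -3)/(I + 4622) = -6/(-4906 + 4622) = -6/(-284) = -6*(-1/284) = 3/142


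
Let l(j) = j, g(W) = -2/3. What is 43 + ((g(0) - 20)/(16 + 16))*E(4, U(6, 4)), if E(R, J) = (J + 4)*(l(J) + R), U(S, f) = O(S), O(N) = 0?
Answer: 98/3 ≈ 32.667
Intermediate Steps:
g(W) = -2/3 (g(W) = -2*1/3 = -2/3)
U(S, f) = 0
E(R, J) = (4 + J)*(J + R) (E(R, J) = (J + 4)*(J + R) = (4 + J)*(J + R))
43 + ((g(0) - 20)/(16 + 16))*E(4, U(6, 4)) = 43 + ((-2/3 - 20)/(16 + 16))*(0**2 + 4*0 + 4*4 + 0*4) = 43 + (-62/3/32)*(0 + 0 + 16 + 0) = 43 - 62/3*1/32*16 = 43 - 31/48*16 = 43 - 31/3 = 98/3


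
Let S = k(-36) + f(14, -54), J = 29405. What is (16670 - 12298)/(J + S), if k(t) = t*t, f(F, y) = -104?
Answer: 4372/30597 ≈ 0.14289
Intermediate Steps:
k(t) = t²
S = 1192 (S = (-36)² - 104 = 1296 - 104 = 1192)
(16670 - 12298)/(J + S) = (16670 - 12298)/(29405 + 1192) = 4372/30597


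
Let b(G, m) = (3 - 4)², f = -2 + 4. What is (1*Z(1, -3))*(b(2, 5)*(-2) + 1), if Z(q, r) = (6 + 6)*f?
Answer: -24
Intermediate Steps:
f = 2
b(G, m) = 1 (b(G, m) = (-1)² = 1)
Z(q, r) = 24 (Z(q, r) = (6 + 6)*2 = 12*2 = 24)
(1*Z(1, -3))*(b(2, 5)*(-2) + 1) = (1*24)*(1*(-2) + 1) = 24*(-2 + 1) = 24*(-1) = -24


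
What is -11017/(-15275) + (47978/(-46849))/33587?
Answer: 17334707924221/24035477719825 ≈ 0.72121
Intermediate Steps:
-11017/(-15275) + (47978/(-46849))/33587 = -11017*(-1/15275) + (47978*(-1/46849))*(1/33587) = 11017/15275 - 47978/46849*1/33587 = 11017/15275 - 47978/1573517363 = 17334707924221/24035477719825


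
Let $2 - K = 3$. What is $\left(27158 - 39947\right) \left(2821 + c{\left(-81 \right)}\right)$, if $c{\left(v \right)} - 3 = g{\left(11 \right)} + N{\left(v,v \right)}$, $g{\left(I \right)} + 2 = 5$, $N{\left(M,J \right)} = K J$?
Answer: $-37190412$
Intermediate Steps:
$K = -1$ ($K = 2 - 3 = -1$)
$N{\left(M,J \right)} = - J$
$g{\left(I \right)} = 3$ ($g{\left(I \right)} = -2 + 5 = 3$)
$c{\left(v \right)} = 6 - v$ ($c{\left(v \right)} = 3 - \left(-3 + v\right) = 6 - v$)
$\left(27158 - 39947\right) \left(2821 + c{\left(-81 \right)}\right) = \left(27158 - 39947\right) \left(2821 + \left(6 - -81\right)\right) = - 12789 \left(2821 + \left(6 + 81\right)\right) = - 12789 \left(2821 + 87\right) = \left(-12789\right) 2908 = -37190412$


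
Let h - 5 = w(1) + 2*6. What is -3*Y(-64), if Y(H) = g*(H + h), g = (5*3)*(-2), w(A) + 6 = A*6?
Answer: -4230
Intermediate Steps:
w(A) = -6 + 6*A (w(A) = -6 + A*6 = -6 + 6*A)
h = 17 (h = 5 + ((-6 + 6*1) + 2*6) = 5 + ((-6 + 6) + 12) = 5 + (0 + 12) = 5 + 12 = 17)
g = -30 (g = 15*(-2) = -30)
Y(H) = -510 - 30*H (Y(H) = -30*(H + 17) = -30*(17 + H) = -510 - 30*H)
-3*Y(-64) = -3*(-510 - 30*(-64)) = -3*(-510 + 1920) = -3*1410 = -4230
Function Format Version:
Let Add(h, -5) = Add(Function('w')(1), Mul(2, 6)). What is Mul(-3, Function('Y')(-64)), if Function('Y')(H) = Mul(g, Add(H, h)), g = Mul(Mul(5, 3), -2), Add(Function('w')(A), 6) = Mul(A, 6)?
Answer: -4230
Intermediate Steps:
Function('w')(A) = Add(-6, Mul(6, A)) (Function('w')(A) = Add(-6, Mul(A, 6)) = Add(-6, Mul(6, A)))
h = 17 (h = Add(5, Add(Add(-6, Mul(6, 1)), Mul(2, 6))) = Add(5, Add(Add(-6, 6), 12)) = Add(5, Add(0, 12)) = Add(5, 12) = 17)
g = -30 (g = Mul(15, -2) = -30)
Function('Y')(H) = Add(-510, Mul(-30, H)) (Function('Y')(H) = Mul(-30, Add(H, 17)) = Mul(-30, Add(17, H)) = Add(-510, Mul(-30, H)))
Mul(-3, Function('Y')(-64)) = Mul(-3, Add(-510, Mul(-30, -64))) = Mul(-3, Add(-510, 1920)) = Mul(-3, 1410) = -4230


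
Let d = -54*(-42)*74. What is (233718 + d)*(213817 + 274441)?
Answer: 196059999900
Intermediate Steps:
d = 167832 (d = 2268*74 = 167832)
(233718 + d)*(213817 + 274441) = (233718 + 167832)*(213817 + 274441) = 401550*488258 = 196059999900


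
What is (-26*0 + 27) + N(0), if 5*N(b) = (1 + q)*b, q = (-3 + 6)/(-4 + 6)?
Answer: 27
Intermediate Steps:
q = 3/2 ≈ 1.5000
N(b) = b/2 (N(b) = ((1 + 3/2)*b)/5 = (5*b/2)/5 = b/2)
(-26*0 + 27) + N(0) = (-26*0 + 27) + (½)*0 = (0 + 27) + 0 = 27 + 0 = 27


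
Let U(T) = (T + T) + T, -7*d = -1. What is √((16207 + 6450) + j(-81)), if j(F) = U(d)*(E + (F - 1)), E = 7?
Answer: √1108618/7 ≈ 150.42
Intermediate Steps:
d = ⅐ (d = -⅐*(-1) = ⅐ ≈ 0.14286)
U(T) = 3*T (U(T) = 2*T + T = 3*T)
j(F) = 18/7 + 3*F/7 (j(F) = (3*(⅐))*(7 + (F - 1)) = 3*(7 + (-1 + F))/7 = 3*(6 + F)/7 = 18/7 + 3*F/7)
√((16207 + 6450) + j(-81)) = √((16207 + 6450) + (18/7 + (3/7)*(-81))) = √(22657 + (18/7 - 243/7)) = √(22657 - 225/7) = √(158374/7) = √1108618/7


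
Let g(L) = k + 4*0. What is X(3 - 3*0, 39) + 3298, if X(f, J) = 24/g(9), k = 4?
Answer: 3304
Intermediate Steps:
g(L) = 4 (g(L) = 4 + 4*0 = 4 + 0 = 4)
X(f, J) = 6 (X(f, J) = 24/4 = 24*(1/4) = 6)
X(3 - 3*0, 39) + 3298 = 6 + 3298 = 3304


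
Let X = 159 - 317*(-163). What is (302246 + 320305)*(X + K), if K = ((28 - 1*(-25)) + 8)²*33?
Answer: 108711723273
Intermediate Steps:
K = 122793 (K = ((28 + 25) + 8)²*33 = (53 + 8)²*33 = 61²*33 = 3721*33 = 122793)
X = 51830 (X = 159 + 51671 = 51830)
(302246 + 320305)*(X + K) = (302246 + 320305)*(51830 + 122793) = 622551*174623 = 108711723273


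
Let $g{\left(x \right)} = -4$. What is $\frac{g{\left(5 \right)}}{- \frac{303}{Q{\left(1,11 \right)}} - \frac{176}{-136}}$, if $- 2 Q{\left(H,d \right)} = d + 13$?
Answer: $- \frac{272}{1805} \approx -0.15069$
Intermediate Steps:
$Q{\left(H,d \right)} = - \frac{13}{2} - \frac{d}{2}$ ($Q{\left(H,d \right)} = - \frac{d + 13}{2} = - \frac{13 + d}{2} = - \frac{13}{2} - \frac{d}{2}$)
$\frac{g{\left(5 \right)}}{- \frac{303}{Q{\left(1,11 \right)}} - \frac{176}{-136}} = - \frac{4}{- \frac{303}{- \frac{13}{2} - \frac{11}{2}} - \frac{176}{-136}} = - \frac{4}{- \frac{303}{- \frac{13}{2} - \frac{11}{2}} - - \frac{22}{17}} = - \frac{4}{- \frac{303}{-12} + \frac{22}{17}} = - \frac{4}{\left(-303\right) \left(- \frac{1}{12}\right) + \frac{22}{17}} = - \frac{4}{\frac{101}{4} + \frac{22}{17}} = - \frac{4}{\frac{1805}{68}} = \left(-4\right) \frac{68}{1805} = - \frac{272}{1805}$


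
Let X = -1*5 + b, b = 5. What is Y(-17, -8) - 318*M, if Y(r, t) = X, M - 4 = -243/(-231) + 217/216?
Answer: -5338849/2772 ≈ -1926.0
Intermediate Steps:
M = 100733/16632 (M = 4 + (-243/(-231) + 217/216) = 4 + (-243*(-1/231) + 217*(1/216)) = 4 + (81/77 + 217/216) = 4 + 34205/16632 = 100733/16632 ≈ 6.0566)
X = 0 (X = -1*5 + 5 = -5 + 5 = 0)
Y(r, t) = 0
Y(-17, -8) - 318*M = 0 - 318*100733/16632 = 0 - 5338849/2772 = -5338849/2772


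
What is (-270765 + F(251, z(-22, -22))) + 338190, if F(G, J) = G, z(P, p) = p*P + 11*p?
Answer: 67676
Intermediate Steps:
z(P, p) = 11*p + P*p (z(P, p) = P*p + 11*p = 11*p + P*p)
(-270765 + F(251, z(-22, -22))) + 338190 = (-270765 + 251) + 338190 = -270514 + 338190 = 67676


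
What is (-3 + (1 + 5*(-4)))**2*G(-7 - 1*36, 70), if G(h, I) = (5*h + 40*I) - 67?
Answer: 1218712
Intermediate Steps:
G(h, I) = -67 + 5*h + 40*I
(-3 + (1 + 5*(-4)))**2*G(-7 - 1*36, 70) = (-3 + (1 + 5*(-4)))**2*(-67 + 5*(-7 - 1*36) + 40*70) = (-3 + (1 - 20))**2*(-67 + 5*(-7 - 36) + 2800) = (-3 - 19)**2*(-67 + 5*(-43) + 2800) = (-22)**2*(-67 - 215 + 2800) = 484*2518 = 1218712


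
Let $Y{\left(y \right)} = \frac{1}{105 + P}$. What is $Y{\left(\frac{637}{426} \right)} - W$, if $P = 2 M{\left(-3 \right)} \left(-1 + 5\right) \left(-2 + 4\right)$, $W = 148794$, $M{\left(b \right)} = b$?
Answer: $- \frac{8481257}{57} \approx -1.4879 \cdot 10^{5}$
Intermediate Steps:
$P = -48$ ($P = 2 \left(-3\right) \left(-1 + 5\right) \left(-2 + 4\right) = - 6 \cdot 4 \cdot 2 = \left(-6\right) 8 = -48$)
$Y{\left(y \right)} = \frac{1}{57}$ ($Y{\left(y \right)} = \frac{1}{105 - 48} = \frac{1}{57}$)
$Y{\left(\frac{637}{426} \right)} - W = \frac{1}{57} - 148794 = - \frac{8481257}{57}$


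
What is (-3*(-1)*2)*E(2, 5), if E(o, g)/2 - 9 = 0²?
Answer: 108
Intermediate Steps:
E(o, g) = 18 (E(o, g) = 18 + 2*0² = 18 + 2*0 = 18 + 0 = 18)
(-3*(-1)*2)*E(2, 5) = (-3*(-1)*2)*18 = (3*2)*18 = 6*18 = 108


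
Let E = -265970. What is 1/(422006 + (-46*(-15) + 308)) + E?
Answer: -112506373879/423004 ≈ -2.6597e+5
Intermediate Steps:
1/(422006 + (-46*(-15) + 308)) + E = 1/(422006 + (-46*(-15) + 308)) - 265970 = 1/(422006 + (690 + 308)) - 265970 = 1/(422006 + 998) - 265970 = 1/423004 - 265970 = -112506373879/423004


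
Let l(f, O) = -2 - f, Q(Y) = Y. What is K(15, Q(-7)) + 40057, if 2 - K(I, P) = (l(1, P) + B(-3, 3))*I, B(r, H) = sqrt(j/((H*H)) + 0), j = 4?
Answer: 40094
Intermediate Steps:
B(r, H) = 2*sqrt(H**(-2)) (B(r, H) = sqrt(4/((H*H)) + 0) = sqrt(4/(H**2) + 0) = sqrt(4/H**2 + 0) = sqrt(4/H**2) = 2*sqrt(H**(-2)))
K(I, P) = 2 + 7*I/3 (K(I, P) = 2 - ((-2 - 1*1) + 2*sqrt(3**(-2)))*I = 2 - ((-2 - 1) + 2*sqrt(1/9))*I = 2 - (-3 + 2*(1/3))*I = 2 - (-3 + 2/3)*I = 2 - (-7)*I/3 = 2 + 7*I/3)
K(15, Q(-7)) + 40057 = (2 + (7/3)*15) + 40057 = (2 + 35) + 40057 = 37 + 40057 = 40094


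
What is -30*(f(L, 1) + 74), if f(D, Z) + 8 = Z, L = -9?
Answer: -2010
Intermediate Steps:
f(D, Z) = -8 + Z
-30*(f(L, 1) + 74) = -30*((-8 + 1) + 74) = -30*(-7 + 74) = -30*67 = -2010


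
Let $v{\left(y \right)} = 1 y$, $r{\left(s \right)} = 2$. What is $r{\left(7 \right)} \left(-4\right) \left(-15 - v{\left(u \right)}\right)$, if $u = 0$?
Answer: $120$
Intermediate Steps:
$v{\left(y \right)} = y$
$r{\left(7 \right)} \left(-4\right) \left(-15 - v{\left(u \right)}\right) = 2 \left(-4\right) \left(-15 - 0\right) = - 8 \left(-15 + 0\right) = \left(-8\right) \left(-15\right) = 120$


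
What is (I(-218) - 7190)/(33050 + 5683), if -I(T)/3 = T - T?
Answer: -7190/38733 ≈ -0.18563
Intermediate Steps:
I(T) = 0 (I(T) = -3*(T - T) = -3*0 = 0)
(I(-218) - 7190)/(33050 + 5683) = (0 - 7190)/(33050 + 5683) = -7190/38733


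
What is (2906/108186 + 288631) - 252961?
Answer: 1929498763/54093 ≈ 35670.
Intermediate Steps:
(2906/108186 + 288631) - 252961 = (2906*(1/108186) + 288631) - 252961 = (1453/54093 + 288631) - 252961 = 15612918136/54093 - 252961 = 1929498763/54093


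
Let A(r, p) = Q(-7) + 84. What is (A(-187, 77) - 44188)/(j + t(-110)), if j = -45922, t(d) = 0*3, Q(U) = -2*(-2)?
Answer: 22050/22961 ≈ 0.96032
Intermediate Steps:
Q(U) = 4
t(d) = 0
A(r, p) = 88 (A(r, p) = 4 + 84 = 88)
(A(-187, 77) - 44188)/(j + t(-110)) = (88 - 44188)/(-45922 + 0) = -44100/(-45922) = -44100*(-1/45922) = 22050/22961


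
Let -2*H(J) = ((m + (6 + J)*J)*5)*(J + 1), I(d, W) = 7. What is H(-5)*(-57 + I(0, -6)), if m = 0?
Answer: 2500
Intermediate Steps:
H(J) = -5*J*(1 + J)*(6 + J)/2 (H(J) = -(0 + (6 + J)*J)*5*(J + 1)/2 = -(0 + J*(6 + J))*5*(1 + J)/2 = -(J*(6 + J))*5*(1 + J)/2 = -5*J*(6 + J)*(1 + J)/2 = -5*J*(1 + J)*(6 + J)/2)
H(-5)*(-57 + I(0, -6)) = ((5/2)*(-5)*(-6 - 1*(-5)² - 7*(-5)))*(-57 + 7) = ((5/2)*(-5)*(-6 - 1*25 + 35))*(-50) = ((5/2)*(-5)*(-6 - 25 + 35))*(-50) = ((5/2)*(-5)*4)*(-50) = -50*(-50) = 2500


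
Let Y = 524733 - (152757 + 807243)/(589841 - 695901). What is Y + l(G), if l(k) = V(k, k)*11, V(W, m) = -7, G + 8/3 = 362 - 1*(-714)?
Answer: 2782298768/5303 ≈ 5.2467e+5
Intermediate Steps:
G = 3220/3 (G = -8/3 + (362 - 1*(-714)) = -8/3 + (362 + 714) = -8/3 + 1076 = 3220/3 ≈ 1073.3)
l(k) = -77 (l(k) = -7*11 = -77)
Y = 2782707099/5303 (Y = 524733 - 960000/(-106060) = 524733 - 960000*(-1)/106060 = 524733 - 1*(-48000/5303) = 524733 + 48000/5303 = 2782707099/5303 ≈ 5.2474e+5)
Y + l(G) = 2782707099/5303 - 77 = 2782298768/5303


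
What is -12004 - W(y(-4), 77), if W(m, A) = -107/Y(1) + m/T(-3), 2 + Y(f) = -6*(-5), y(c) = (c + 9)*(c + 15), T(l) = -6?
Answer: -1007245/84 ≈ -11991.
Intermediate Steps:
y(c) = (9 + c)*(15 + c)
Y(f) = 28 (Y(f) = -2 - 6*(-5) = -2 + 30 = 28)
W(m, A) = -107/28 - m/6 (W(m, A) = -107/28 + m/(-6) = -107*1/28 + m*(-⅙) = -107/28 - m/6)
-12004 - W(y(-4), 77) = -12004 - (-107/28 - (135 + (-4)² + 24*(-4))/6) = -12004 - (-107/28 - (135 + 16 - 96)/6) = -12004 - (-107/28 - ⅙*55) = -12004 - (-107/28 - 55/6) = -12004 - 1*(-1091/84) = -12004 + 1091/84 = -1007245/84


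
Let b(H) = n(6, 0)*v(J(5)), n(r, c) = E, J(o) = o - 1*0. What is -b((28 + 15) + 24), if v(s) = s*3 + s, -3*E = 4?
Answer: 80/3 ≈ 26.667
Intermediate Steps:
E = -4/3 (E = -⅓*4 = -4/3 ≈ -1.3333)
J(o) = o (J(o) = o + 0 = o)
v(s) = 4*s (v(s) = 3*s + s = 4*s)
n(r, c) = -4/3
b(H) = -80/3 (b(H) = -16*5/3 = -4/3*20 = -80/3)
-b((28 + 15) + 24) = -1*(-80/3) = 80/3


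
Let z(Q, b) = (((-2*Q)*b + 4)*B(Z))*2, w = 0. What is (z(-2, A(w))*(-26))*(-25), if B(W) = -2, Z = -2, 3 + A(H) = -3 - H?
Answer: 52000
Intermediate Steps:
A(H) = -6 - H (A(H) = -3 + (-3 - H) = -6 - H)
z(Q, b) = -16 + 8*Q*b (z(Q, b) = (((-2*Q)*b + 4)*(-2))*2 = ((-2*Q*b + 4)*(-2))*2 = ((4 - 2*Q*b)*(-2))*2 = (-8 + 4*Q*b)*2 = -16 + 8*Q*b)
(z(-2, A(w))*(-26))*(-25) = ((-16 + 8*(-2)*(-6 - 1*0))*(-26))*(-25) = ((-16 + 8*(-2)*(-6 + 0))*(-26))*(-25) = ((-16 + 8*(-2)*(-6))*(-26))*(-25) = ((-16 + 96)*(-26))*(-25) = (80*(-26))*(-25) = -2080*(-25) = 52000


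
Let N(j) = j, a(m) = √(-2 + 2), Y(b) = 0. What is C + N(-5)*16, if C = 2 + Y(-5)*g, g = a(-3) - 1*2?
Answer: -78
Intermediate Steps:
a(m) = 0 (a(m) = √0 = 0)
g = -2 (g = 0 - 1*2 = 0 - 2 = -2)
C = 2 (C = 2 + 0*(-2) = 2 + 0 = 2)
C + N(-5)*16 = 2 - 5*16 = 2 - 80 = -78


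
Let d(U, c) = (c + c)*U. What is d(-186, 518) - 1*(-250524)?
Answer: 57828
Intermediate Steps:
d(U, c) = 2*U*c (d(U, c) = (2*c)*U = 2*U*c)
d(-186, 518) - 1*(-250524) = 2*(-186)*518 - 1*(-250524) = -192696 + 250524 = 57828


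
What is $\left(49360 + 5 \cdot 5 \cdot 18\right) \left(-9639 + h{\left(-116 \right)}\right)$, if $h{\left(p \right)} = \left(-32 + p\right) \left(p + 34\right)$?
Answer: $124375570$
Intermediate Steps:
$h{\left(p \right)} = \left(-32 + p\right) \left(34 + p\right)$
$\left(49360 + 5 \cdot 5 \cdot 18\right) \left(-9639 + h{\left(-116 \right)}\right) = \left(49360 + 5 \cdot 5 \cdot 18\right) \left(-9639 + \left(-1088 + \left(-116\right)^{2} + 2 \left(-116\right)\right)\right) = \left(49360 + 25 \cdot 18\right) \left(-9639 - -12136\right) = \left(49360 + 450\right) \left(-9639 + 12136\right) = 49810 \cdot 2497 = 124375570$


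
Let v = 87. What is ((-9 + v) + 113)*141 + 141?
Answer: 27072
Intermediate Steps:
((-9 + v) + 113)*141 + 141 = ((-9 + 87) + 113)*141 + 141 = (78 + 113)*141 + 141 = 191*141 + 141 = 26931 + 141 = 27072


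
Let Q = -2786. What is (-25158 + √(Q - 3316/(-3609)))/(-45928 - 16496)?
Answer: 4193/10404 - I*√4030594558/75096072 ≈ 0.40302 - 0.00084541*I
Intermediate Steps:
(-25158 + √(Q - 3316/(-3609)))/(-45928 - 16496) = (-25158 + √(-2786 - 3316/(-3609)))/(-45928 - 16496) = (-25158 + √(-2786 - 3316*(-1/3609)))/(-62424) = (-25158 + √(-2786 + 3316/3609))*(-1/62424) = (-25158 + √(-10051358/3609))*(-1/62424) = (-25158 + I*√4030594558/1203)*(-1/62424) = 4193/10404 - I*√4030594558/75096072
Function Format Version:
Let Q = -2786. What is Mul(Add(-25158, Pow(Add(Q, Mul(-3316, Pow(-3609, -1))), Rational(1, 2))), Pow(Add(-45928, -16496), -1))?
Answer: Add(Rational(4193, 10404), Mul(Rational(-1, 75096072), I, Pow(4030594558, Rational(1, 2)))) ≈ Add(0.40302, Mul(-0.00084541, I))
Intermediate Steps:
Mul(Add(-25158, Pow(Add(Q, Mul(-3316, Pow(-3609, -1))), Rational(1, 2))), Pow(Add(-45928, -16496), -1)) = Mul(Add(-25158, Pow(Add(-2786, Mul(-3316, Pow(-3609, -1))), Rational(1, 2))), Pow(Add(-45928, -16496), -1)) = Mul(Add(-25158, Pow(Add(-2786, Mul(-3316, Rational(-1, 3609))), Rational(1, 2))), Pow(-62424, -1)) = Mul(Add(-25158, Pow(Add(-2786, Rational(3316, 3609)), Rational(1, 2))), Rational(-1, 62424)) = Mul(Add(-25158, Pow(Rational(-10051358, 3609), Rational(1, 2))), Rational(-1, 62424)) = Mul(Add(-25158, Mul(Rational(1, 1203), I, Pow(4030594558, Rational(1, 2)))), Rational(-1, 62424)) = Add(Rational(4193, 10404), Mul(Rational(-1, 75096072), I, Pow(4030594558, Rational(1, 2))))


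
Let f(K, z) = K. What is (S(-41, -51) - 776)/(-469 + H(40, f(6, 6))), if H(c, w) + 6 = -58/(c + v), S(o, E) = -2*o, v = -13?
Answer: 18738/12883 ≈ 1.4545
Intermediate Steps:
H(c, w) = -6 - 58/(-13 + c) (H(c, w) = -6 - 58/(c - 13) = -6 - 58/(-13 + c))
(S(-41, -51) - 776)/(-469 + H(40, f(6, 6))) = (-2*(-41) - 776)/(-469 + 2*(10 - 3*40)/(-13 + 40)) = (82 - 776)/(-469 + 2*(10 - 120)/27) = -694/(-469 + 2*(1/27)*(-110)) = -694/(-469 - 220/27) = -694/(-12883/27) = -694*(-27/12883) = 18738/12883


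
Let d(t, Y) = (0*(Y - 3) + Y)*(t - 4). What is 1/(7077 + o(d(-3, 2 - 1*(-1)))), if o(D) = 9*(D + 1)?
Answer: 1/6897 ≈ 0.00014499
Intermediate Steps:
d(t, Y) = Y*(-4 + t) (d(t, Y) = (0*(-3 + Y) + Y)*(-4 + t) = (0 + Y)*(-4 + t) = Y*(-4 + t))
o(D) = 9 + 9*D (o(D) = 9*(1 + D) = 9 + 9*D)
1/(7077 + o(d(-3, 2 - 1*(-1)))) = 1/(7077 + (9 + 9*((2 - 1*(-1))*(-4 - 3)))) = 1/(7077 + (9 + 9*((2 + 1)*(-7)))) = 1/(7077 + (9 + 9*(3*(-7)))) = 1/(7077 + (9 + 9*(-21))) = 1/(7077 + (9 - 189)) = 1/(7077 - 180) = 1/6897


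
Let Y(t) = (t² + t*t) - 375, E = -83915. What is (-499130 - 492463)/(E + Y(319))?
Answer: -110177/13248 ≈ -8.3165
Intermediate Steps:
Y(t) = -375 + 2*t² (Y(t) = (t² + t²) - 375 = 2*t² - 375 = -375 + 2*t²)
(-499130 - 492463)/(E + Y(319)) = (-499130 - 492463)/(-83915 + (-375 + 2*319²)) = -991593/(-83915 + (-375 + 2*101761)) = -991593/(-83915 + (-375 + 203522)) = -991593/(-83915 + 203147) = -991593/119232 = -991593*1/119232 = -110177/13248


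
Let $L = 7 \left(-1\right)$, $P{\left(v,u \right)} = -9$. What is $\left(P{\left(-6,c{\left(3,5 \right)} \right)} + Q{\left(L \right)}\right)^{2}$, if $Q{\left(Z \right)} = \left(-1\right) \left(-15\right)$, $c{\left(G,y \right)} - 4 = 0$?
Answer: $36$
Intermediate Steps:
$c{\left(G,y \right)} = 4$ ($c{\left(G,y \right)} = 4 + 0 = 4$)
$L = -7$
$Q{\left(Z \right)} = 15$
$\left(P{\left(-6,c{\left(3,5 \right)} \right)} + Q{\left(L \right)}\right)^{2} = \left(-9 + 15\right)^{2} = 6^{2} = 36$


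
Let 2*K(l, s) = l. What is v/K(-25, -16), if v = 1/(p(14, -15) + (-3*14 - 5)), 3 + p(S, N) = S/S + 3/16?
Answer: 32/19525 ≈ 0.0016389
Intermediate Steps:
p(S, N) = -29/16 (p(S, N) = -3 + (S/S + 3/16) = -3 + (1 + 3*(1/16)) = -3 + (1 + 3/16) = -3 + 19/16 = -29/16)
K(l, s) = l/2
v = -16/781 (v = 1/(-29/16 + (-3*14 - 5)) = 1/(-29/16 + (-42 - 5)) = 1/(-29/16 - 47) = 1/(-781/16) = -16/781 ≈ -0.020487)
v/K(-25, -16) = -16/(781*((½)*(-25))) = -16/(781*(-25/2)) = -16/781*(-2/25) = 32/19525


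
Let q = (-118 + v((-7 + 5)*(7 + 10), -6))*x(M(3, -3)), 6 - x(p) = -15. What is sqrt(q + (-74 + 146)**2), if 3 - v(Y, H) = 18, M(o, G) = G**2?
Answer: sqrt(2391) ≈ 48.898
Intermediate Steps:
x(p) = 21 (x(p) = 6 - 1*(-15) = 6 + 15 = 21)
v(Y, H) = -15 (v(Y, H) = 3 - 1*18 = 3 - 18 = -15)
q = -2793 (q = (-118 - 15)*21 = -133*21 = -2793)
sqrt(q + (-74 + 146)**2) = sqrt(-2793 + (-74 + 146)**2) = sqrt(-2793 + 72**2) = sqrt(-2793 + 5184) = sqrt(2391)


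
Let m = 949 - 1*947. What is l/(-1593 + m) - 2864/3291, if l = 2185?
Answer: -11747459/5235981 ≈ -2.2436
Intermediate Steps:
m = 2 (m = 949 - 947 = 2)
l/(-1593 + m) - 2864/3291 = 2185/(-1593 + 2) - 2864/3291 = 2185/(-1591) - 2864*1/3291 = 2185*(-1/1591) - 2864/3291 = -2185/1591 - 2864/3291 = -11747459/5235981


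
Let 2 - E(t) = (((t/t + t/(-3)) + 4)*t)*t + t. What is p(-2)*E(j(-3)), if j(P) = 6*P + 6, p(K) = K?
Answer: 2564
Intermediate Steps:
j(P) = 6 + 6*P
E(t) = 2 - t - t**2*(5 - t/3) (E(t) = 2 - ((((t/t + t/(-3)) + 4)*t)*t + t) = 2 - ((((1 + t*(-1/3)) + 4)*t)*t + t) = 2 - ((((1 - t/3) + 4)*t)*t + t) = 2 - (((5 - t/3)*t)*t + t) = 2 - ((t*(5 - t/3))*t + t) = 2 - (t**2*(5 - t/3) + t) = 2 - (t + t**2*(5 - t/3)) = 2 + (-t - t**2*(5 - t/3)) = 2 - t - t**2*(5 - t/3))
p(-2)*E(j(-3)) = -2*(2 - (6 + 6*(-3)) - 5*(6 + 6*(-3))**2 + (6 + 6*(-3))**3/3) = -2*(2 - (6 - 18) - 5*(6 - 18)**2 + (6 - 18)**3/3) = -2*(2 - 1*(-12) - 5*(-12)**2 + (1/3)*(-12)**3) = -2*(2 + 12 - 5*144 + (1/3)*(-1728)) = -2*(2 + 12 - 720 - 576) = -2*(-1282) = 2564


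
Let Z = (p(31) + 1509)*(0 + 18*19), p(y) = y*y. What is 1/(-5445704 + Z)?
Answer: -1/4600964 ≈ -2.1735e-7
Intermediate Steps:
p(y) = y²
Z = 844740 (Z = (31² + 1509)*(0 + 18*19) = (961 + 1509)*(0 + 342) = 2470*342 = 844740)
1/(-5445704 + Z) = 1/(-5445704 + 844740) = 1/(-4600964) = -1/4600964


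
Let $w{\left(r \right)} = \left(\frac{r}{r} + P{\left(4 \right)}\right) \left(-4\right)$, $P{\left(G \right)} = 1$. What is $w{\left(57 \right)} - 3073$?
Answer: $-3081$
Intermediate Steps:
$w{\left(r \right)} = -8$ ($w{\left(r \right)} = \left(\frac{r}{r} + 1\right) \left(-4\right) = \left(1 + 1\right) \left(-4\right) = 2 \left(-4\right) = -8$)
$w{\left(57 \right)} - 3073 = -8 - 3073 = -3081$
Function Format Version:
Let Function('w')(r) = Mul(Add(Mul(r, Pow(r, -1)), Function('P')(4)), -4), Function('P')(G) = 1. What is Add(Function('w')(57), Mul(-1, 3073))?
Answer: -3081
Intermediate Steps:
Function('w')(r) = -8 (Function('w')(r) = Mul(Add(Mul(r, Pow(r, -1)), 1), -4) = Mul(Add(1, 1), -4) = Mul(2, -4) = -8)
Add(Function('w')(57), Mul(-1, 3073)) = Add(-8, Mul(-1, 3073)) = Add(-8, -3073) = -3081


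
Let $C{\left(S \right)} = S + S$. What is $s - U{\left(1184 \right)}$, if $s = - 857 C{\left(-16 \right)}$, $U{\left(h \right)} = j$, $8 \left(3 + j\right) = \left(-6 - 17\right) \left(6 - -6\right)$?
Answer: $\frac{54923}{2} \approx 27462.0$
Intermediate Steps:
$j = - \frac{75}{2}$ ($j = -3 + \frac{\left(-6 - 17\right) \left(6 - -6\right)}{8} = -3 + \frac{\left(-23\right) \left(6 + 6\right)}{8} = -3 + \frac{\left(-23\right) 12}{8} = -3 + \frac{1}{8} \left(-276\right) = -3 - \frac{69}{2} = - \frac{75}{2} \approx -37.5$)
$U{\left(h \right)} = - \frac{75}{2}$
$C{\left(S \right)} = 2 S$
$s = 27424$ ($s = - 857 \cdot 2 \left(-16\right) = \left(-857\right) \left(-32\right) = 27424$)
$s - U{\left(1184 \right)} = 27424 - - \frac{75}{2} = 27424 + \frac{75}{2} = \frac{54923}{2}$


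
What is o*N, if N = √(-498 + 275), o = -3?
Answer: -3*I*√223 ≈ -44.8*I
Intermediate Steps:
N = I*√223 (N = √(-223) = I*√223 ≈ 14.933*I)
o*N = -3*I*√223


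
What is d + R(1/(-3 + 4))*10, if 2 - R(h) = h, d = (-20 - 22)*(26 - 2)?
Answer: -998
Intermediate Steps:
d = -1008 (d = -42*24 = -1008)
R(h) = 2 - h
d + R(1/(-3 + 4))*10 = -1008 + (2 - 1/(-3 + 4))*10 = -1008 + (2 - 1/1)*10 = -1008 + (2 - 1*1)*10 = -1008 + (2 - 1)*10 = -1008 + 1*10 = -1008 + 10 = -998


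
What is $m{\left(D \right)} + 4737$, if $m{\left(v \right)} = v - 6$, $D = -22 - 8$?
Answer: $4701$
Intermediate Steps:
$D = -30$ ($D = -22 - 8 = -30$)
$m{\left(v \right)} = -6 + v$ ($m{\left(v \right)} = v - 6 = -6 + v$)
$m{\left(D \right)} + 4737 = \left(-6 - 30\right) + 4737 = -36 + 4737 = 4701$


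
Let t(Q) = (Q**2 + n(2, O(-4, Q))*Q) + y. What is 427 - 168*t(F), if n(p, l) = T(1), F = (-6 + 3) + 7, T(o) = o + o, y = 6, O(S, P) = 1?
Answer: -4613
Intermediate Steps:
T(o) = 2*o
F = 4 (F = -3 + 7 = 4)
n(p, l) = 2 (n(p, l) = 2*1 = 2)
t(Q) = 6 + Q**2 + 2*Q (t(Q) = (Q**2 + 2*Q) + 6 = 6 + Q**2 + 2*Q)
427 - 168*t(F) = 427 - 168*(6 + 4**2 + 2*4) = 427 - 168*(6 + 16 + 8) = 427 - 168*30 = 427 - 5040 = -4613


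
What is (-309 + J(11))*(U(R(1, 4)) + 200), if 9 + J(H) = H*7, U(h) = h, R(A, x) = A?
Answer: -48441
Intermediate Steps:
J(H) = -9 + 7*H (J(H) = -9 + H*7 = -9 + 7*H)
(-309 + J(11))*(U(R(1, 4)) + 200) = (-309 + (-9 + 7*11))*(1 + 200) = (-309 + (-9 + 77))*201 = (-309 + 68)*201 = -241*201 = -48441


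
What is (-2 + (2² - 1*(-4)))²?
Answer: 36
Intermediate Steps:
(-2 + (2² - 1*(-4)))² = (-2 + (4 + 4))² = (-2 + 8)² = 6² = 36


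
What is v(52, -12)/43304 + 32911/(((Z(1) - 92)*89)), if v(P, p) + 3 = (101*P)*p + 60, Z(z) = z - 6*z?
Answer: -1968772055/373843432 ≈ -5.2663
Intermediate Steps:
Z(z) = -5*z (Z(z) = z - 6*z = -5*z)
v(P, p) = 57 + 101*P*p (v(P, p) = -3 + ((101*P)*p + 60) = -3 + (101*P*p + 60) = -3 + (60 + 101*P*p) = 57 + 101*P*p)
v(52, -12)/43304 + 32911/(((Z(1) - 92)*89)) = (57 + 101*52*(-12))/43304 + 32911/(((-5*1 - 92)*89)) = (57 - 63024)*(1/43304) + 32911/(((-5 - 92)*89)) = -62967*1/43304 + 32911/((-97*89)) = -62967/43304 + 32911/(-8633) = -62967/43304 + 32911*(-1/8633) = -62967/43304 - 32911/8633 = -1968772055/373843432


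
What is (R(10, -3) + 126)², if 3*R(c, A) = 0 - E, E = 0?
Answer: 15876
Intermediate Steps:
R(c, A) = 0 (R(c, A) = (0 - 1*0)/3 = (0 + 0)/3 = (⅓)*0 = 0)
(R(10, -3) + 126)² = (0 + 126)² = 126² = 15876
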